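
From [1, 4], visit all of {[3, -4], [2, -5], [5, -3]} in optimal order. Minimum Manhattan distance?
15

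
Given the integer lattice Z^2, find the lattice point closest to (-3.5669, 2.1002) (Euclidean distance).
(-4, 2)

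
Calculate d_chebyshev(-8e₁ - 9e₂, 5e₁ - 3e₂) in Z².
13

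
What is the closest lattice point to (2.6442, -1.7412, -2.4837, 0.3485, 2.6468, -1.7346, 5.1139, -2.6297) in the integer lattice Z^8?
(3, -2, -2, 0, 3, -2, 5, -3)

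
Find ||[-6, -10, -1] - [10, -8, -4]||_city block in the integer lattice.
21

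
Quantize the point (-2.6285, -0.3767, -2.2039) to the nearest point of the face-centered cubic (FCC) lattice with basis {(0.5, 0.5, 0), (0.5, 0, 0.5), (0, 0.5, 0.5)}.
(-2.5, -0.5, -2)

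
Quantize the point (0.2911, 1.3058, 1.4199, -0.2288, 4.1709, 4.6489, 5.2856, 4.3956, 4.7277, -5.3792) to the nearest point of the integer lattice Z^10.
(0, 1, 1, 0, 4, 5, 5, 4, 5, -5)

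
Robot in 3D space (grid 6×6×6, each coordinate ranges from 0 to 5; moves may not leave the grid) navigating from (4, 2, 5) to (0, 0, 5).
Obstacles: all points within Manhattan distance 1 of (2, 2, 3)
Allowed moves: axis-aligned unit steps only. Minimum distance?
6
(one shortest path: (4, 2, 5) → (3, 2, 5) → (2, 2, 5) → (1, 2, 5) → (0, 2, 5) → (0, 1, 5) → (0, 0, 5))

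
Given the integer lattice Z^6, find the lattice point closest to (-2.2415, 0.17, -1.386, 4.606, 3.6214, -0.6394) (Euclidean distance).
(-2, 0, -1, 5, 4, -1)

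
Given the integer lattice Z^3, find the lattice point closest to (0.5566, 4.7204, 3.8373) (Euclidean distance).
(1, 5, 4)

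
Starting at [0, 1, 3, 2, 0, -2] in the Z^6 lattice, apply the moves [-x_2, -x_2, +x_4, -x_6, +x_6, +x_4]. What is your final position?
(0, -1, 3, 4, 0, -2)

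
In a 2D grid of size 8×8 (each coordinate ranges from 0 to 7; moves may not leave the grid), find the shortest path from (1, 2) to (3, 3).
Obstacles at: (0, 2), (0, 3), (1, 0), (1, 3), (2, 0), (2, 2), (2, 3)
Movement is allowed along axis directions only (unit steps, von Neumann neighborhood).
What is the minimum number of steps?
5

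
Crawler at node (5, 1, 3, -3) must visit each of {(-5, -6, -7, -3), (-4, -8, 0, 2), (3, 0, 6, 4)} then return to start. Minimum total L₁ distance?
78
(one optimal route: (5, 1, 3, -3) → (-5, -6, -7, -3) → (-4, -8, 0, 2) → (3, 0, 6, 4) → (5, 1, 3, -3))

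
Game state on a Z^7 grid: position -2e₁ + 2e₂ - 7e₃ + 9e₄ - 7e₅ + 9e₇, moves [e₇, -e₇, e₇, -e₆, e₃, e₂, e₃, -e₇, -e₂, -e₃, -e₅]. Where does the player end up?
(-2, 2, -6, 9, -8, -1, 9)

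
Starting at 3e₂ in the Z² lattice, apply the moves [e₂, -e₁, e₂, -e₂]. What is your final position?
(-1, 4)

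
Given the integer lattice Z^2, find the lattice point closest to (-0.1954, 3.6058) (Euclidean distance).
(0, 4)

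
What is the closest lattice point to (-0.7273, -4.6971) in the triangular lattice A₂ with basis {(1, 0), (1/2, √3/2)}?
(-0.5, -4.33)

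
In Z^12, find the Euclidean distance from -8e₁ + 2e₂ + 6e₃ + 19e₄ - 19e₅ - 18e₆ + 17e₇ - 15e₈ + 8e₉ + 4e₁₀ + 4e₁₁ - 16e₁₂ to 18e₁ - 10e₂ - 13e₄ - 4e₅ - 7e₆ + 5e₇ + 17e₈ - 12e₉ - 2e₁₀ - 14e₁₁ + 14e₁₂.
71.0915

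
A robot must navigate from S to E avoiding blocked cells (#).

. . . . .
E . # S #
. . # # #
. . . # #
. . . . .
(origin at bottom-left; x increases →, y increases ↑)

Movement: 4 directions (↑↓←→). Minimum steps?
5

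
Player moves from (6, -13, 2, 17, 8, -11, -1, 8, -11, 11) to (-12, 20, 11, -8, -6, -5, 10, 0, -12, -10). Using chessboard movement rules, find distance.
33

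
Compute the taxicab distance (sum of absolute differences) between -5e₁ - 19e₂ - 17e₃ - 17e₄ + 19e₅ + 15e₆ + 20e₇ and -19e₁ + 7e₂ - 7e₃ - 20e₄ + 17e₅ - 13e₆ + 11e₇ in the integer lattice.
92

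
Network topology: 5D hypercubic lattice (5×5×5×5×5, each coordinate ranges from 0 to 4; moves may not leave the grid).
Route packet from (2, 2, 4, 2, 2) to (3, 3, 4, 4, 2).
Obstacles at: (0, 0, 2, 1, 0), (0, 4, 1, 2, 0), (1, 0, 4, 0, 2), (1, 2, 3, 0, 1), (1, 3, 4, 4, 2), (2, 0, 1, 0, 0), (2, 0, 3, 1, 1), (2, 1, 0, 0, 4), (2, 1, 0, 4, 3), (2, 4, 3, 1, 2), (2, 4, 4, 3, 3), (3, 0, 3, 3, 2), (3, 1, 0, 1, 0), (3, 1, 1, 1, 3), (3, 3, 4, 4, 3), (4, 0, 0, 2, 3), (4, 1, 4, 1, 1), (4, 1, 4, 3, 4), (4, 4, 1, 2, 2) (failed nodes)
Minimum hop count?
4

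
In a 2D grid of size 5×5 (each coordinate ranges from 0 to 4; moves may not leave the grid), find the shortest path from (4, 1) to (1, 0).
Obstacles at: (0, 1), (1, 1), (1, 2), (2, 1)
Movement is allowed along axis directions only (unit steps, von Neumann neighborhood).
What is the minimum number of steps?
4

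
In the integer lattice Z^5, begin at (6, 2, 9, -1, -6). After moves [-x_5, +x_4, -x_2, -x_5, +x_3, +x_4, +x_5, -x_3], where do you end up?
(6, 1, 9, 1, -7)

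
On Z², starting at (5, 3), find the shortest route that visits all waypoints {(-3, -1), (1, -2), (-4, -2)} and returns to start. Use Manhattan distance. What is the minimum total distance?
28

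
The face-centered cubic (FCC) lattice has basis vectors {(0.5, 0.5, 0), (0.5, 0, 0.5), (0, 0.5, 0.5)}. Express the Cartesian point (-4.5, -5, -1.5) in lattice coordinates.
-8b₁ - b₂ - 2b₃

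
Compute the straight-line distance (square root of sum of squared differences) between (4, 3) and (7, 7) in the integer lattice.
5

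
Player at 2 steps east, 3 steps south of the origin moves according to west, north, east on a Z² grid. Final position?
(2, -2)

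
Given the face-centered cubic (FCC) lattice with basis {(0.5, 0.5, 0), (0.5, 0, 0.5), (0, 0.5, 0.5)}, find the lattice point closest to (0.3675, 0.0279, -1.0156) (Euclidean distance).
(0, 0, -1)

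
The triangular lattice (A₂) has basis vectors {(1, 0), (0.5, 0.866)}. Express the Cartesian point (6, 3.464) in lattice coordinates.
4b₁ + 4b₂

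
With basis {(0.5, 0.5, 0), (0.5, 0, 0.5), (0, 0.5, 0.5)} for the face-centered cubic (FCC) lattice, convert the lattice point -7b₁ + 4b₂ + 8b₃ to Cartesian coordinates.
(-1.5, 0.5, 6)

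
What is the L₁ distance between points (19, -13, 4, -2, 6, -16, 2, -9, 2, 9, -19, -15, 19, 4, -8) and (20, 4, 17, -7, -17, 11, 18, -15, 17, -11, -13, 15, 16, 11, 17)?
214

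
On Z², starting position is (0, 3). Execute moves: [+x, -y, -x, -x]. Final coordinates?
(-1, 2)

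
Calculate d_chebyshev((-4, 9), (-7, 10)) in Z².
3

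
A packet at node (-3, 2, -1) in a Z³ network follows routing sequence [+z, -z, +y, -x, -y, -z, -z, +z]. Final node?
(-4, 2, -2)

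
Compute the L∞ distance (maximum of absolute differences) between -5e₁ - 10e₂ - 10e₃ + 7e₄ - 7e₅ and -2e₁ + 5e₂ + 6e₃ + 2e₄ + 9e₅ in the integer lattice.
16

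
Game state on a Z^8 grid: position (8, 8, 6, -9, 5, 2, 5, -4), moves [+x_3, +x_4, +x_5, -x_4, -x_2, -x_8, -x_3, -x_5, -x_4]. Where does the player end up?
(8, 7, 6, -10, 5, 2, 5, -5)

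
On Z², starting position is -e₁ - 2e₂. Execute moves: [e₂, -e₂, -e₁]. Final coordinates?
(-2, -2)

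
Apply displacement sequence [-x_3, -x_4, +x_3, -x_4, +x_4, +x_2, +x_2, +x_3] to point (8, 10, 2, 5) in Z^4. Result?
(8, 12, 3, 4)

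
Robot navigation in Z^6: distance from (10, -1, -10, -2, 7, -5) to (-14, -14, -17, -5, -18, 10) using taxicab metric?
87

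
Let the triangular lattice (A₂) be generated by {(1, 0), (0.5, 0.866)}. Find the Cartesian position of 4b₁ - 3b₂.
(2.5, -2.598)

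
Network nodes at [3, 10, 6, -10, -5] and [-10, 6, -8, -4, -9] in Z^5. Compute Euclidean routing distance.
20.8087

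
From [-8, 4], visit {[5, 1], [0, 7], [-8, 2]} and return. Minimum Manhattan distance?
38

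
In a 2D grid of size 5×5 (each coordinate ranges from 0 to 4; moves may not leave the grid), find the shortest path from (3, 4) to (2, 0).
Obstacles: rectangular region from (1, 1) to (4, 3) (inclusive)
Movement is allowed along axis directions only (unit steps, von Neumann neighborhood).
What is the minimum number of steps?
9
(one shortest path: (3, 4) → (2, 4) → (1, 4) → (0, 4) → (0, 3) → (0, 2) → (0, 1) → (0, 0) → (1, 0) → (2, 0))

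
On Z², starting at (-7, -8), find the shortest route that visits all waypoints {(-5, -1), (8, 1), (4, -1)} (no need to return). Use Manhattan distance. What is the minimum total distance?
24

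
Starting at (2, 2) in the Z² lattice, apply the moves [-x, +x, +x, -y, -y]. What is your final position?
(3, 0)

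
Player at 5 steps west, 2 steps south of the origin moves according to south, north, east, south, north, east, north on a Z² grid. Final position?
(-3, -1)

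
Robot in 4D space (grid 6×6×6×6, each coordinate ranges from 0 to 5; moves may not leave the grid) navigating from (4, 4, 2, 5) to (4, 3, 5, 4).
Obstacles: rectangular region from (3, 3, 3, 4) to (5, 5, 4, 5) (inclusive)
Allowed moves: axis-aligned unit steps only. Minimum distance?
7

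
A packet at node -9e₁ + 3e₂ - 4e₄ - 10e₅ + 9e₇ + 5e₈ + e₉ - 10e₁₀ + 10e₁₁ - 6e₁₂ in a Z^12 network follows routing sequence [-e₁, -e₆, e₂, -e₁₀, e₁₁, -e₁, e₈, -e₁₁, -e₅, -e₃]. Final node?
(-11, 4, -1, -4, -11, -1, 9, 6, 1, -11, 10, -6)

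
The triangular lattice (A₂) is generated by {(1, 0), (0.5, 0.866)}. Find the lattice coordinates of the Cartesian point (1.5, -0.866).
2b₁ - b₂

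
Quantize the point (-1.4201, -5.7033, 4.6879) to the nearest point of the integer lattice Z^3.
(-1, -6, 5)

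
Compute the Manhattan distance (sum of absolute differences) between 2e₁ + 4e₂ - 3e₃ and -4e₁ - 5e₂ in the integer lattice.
18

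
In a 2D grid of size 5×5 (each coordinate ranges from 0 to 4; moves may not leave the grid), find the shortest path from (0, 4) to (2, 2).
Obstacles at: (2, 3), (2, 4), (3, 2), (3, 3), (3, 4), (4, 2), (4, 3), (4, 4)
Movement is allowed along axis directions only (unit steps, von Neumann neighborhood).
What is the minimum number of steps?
4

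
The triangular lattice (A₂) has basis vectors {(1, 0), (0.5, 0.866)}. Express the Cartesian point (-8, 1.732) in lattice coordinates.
-9b₁ + 2b₂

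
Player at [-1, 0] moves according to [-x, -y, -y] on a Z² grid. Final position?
(-2, -2)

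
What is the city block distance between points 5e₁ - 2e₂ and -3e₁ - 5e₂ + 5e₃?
16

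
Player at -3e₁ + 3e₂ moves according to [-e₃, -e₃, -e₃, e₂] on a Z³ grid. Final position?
(-3, 4, -3)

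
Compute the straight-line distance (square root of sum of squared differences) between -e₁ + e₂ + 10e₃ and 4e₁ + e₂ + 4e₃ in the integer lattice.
7.81025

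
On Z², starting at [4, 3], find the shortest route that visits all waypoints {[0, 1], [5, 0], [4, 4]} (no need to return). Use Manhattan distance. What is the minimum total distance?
12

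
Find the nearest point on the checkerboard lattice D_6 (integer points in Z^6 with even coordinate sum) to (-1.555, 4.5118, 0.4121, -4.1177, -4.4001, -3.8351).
(-2, 4, 0, -4, -4, -4)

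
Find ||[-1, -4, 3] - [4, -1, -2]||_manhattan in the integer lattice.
13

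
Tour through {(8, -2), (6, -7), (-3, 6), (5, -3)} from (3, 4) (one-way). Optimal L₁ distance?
36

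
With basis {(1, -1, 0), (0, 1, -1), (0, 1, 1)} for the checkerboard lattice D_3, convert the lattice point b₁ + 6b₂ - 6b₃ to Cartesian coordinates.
(1, -1, -12)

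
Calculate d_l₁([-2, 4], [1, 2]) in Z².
5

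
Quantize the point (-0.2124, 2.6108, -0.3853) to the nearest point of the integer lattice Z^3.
(0, 3, 0)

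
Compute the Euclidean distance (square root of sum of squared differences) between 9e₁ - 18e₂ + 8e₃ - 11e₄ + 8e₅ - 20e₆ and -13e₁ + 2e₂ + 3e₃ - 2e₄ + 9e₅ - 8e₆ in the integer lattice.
33.6898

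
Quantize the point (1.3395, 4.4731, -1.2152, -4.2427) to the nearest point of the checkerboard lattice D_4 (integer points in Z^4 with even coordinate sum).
(1, 4, -1, -4)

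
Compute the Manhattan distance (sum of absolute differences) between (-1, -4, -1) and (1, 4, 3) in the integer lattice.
14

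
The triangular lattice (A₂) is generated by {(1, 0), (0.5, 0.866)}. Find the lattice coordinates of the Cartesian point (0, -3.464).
2b₁ - 4b₂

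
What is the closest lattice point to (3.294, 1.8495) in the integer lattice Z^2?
(3, 2)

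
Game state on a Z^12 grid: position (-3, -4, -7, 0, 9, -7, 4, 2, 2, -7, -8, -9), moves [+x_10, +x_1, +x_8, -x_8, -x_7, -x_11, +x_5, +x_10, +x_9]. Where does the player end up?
(-2, -4, -7, 0, 10, -7, 3, 2, 3, -5, -9, -9)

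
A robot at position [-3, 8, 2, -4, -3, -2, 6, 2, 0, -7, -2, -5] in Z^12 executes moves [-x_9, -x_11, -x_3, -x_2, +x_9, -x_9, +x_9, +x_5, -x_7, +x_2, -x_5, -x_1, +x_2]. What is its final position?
(-4, 9, 1, -4, -3, -2, 5, 2, 0, -7, -3, -5)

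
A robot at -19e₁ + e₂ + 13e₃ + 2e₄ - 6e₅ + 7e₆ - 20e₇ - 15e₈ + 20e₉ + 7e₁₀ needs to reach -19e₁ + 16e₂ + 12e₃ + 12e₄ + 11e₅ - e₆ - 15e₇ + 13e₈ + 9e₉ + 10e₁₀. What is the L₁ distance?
98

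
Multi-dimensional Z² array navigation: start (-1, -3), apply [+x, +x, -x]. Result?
(0, -3)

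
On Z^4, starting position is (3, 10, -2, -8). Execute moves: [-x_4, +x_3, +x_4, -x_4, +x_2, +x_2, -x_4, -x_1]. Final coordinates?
(2, 12, -1, -10)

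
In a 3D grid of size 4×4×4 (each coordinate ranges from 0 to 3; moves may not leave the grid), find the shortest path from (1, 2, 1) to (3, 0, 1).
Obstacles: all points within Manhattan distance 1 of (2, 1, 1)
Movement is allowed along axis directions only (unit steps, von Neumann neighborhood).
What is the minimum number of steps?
6
(one shortest path: (1, 2, 1) → (1, 2, 0) → (2, 2, 0) → (3, 2, 0) → (3, 1, 0) → (3, 0, 0) → (3, 0, 1))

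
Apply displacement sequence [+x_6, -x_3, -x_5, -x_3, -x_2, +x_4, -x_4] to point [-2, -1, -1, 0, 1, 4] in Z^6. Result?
(-2, -2, -3, 0, 0, 5)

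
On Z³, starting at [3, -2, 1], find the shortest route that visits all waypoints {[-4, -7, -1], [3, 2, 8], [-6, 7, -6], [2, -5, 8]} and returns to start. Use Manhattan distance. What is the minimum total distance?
82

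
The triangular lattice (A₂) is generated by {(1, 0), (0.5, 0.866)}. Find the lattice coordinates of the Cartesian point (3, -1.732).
4b₁ - 2b₂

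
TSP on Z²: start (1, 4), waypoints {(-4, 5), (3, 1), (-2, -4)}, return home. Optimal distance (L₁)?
32
(one optimal route: (1, 4) → (-4, 5) → (-2, -4) → (3, 1) → (1, 4))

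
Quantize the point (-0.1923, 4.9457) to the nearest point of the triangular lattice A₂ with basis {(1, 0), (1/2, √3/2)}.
(0, 5.196)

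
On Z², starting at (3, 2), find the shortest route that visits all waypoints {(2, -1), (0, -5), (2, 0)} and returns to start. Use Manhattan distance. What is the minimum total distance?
20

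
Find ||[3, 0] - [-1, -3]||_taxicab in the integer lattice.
7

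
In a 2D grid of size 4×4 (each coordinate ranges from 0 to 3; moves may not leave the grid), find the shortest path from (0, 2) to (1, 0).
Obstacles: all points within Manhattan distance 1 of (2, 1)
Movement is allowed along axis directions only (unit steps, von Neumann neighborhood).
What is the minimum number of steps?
3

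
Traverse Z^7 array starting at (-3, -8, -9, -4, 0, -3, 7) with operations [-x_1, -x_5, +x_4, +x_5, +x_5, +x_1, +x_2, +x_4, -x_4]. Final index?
(-3, -7, -9, -3, 1, -3, 7)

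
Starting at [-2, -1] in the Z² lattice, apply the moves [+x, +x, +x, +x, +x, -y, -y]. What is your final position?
(3, -3)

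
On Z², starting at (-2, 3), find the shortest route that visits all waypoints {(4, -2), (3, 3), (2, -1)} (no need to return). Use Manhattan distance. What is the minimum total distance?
13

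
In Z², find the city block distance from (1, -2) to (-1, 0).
4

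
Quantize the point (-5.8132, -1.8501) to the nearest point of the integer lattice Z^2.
(-6, -2)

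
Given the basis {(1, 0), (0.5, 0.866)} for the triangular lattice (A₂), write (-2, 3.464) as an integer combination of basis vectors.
-4b₁ + 4b₂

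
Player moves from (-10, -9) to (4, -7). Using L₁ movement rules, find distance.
16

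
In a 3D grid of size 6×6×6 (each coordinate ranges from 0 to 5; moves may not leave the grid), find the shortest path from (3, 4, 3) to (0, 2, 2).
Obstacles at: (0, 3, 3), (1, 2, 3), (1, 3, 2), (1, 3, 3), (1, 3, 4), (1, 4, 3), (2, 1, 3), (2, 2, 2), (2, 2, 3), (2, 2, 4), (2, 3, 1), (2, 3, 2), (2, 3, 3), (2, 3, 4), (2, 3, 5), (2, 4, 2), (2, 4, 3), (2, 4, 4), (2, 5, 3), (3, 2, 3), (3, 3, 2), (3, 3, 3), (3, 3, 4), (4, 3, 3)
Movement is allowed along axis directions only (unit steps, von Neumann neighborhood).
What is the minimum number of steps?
8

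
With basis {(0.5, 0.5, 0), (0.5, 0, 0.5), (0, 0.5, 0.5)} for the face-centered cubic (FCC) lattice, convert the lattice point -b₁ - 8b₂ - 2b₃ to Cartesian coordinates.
(-4.5, -1.5, -5)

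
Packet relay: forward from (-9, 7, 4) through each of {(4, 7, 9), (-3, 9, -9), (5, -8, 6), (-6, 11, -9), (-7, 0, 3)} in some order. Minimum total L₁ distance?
84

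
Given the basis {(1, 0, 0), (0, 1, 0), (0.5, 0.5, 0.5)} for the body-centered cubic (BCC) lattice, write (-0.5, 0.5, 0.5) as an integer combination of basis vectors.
-b₁ + b₃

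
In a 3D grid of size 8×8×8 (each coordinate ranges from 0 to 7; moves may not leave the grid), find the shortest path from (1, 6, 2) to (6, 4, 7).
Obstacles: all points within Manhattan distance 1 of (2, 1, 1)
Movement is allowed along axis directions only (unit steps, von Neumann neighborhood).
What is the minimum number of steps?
12
(one shortest path: (1, 6, 2) → (2, 6, 2) → (3, 6, 2) → (4, 6, 2) → (5, 6, 2) → (6, 6, 2) → (6, 5, 2) → (6, 4, 2) → (6, 4, 3) → (6, 4, 4) → (6, 4, 5) → (6, 4, 6) → (6, 4, 7))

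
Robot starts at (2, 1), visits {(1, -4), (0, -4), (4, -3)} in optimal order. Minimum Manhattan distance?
11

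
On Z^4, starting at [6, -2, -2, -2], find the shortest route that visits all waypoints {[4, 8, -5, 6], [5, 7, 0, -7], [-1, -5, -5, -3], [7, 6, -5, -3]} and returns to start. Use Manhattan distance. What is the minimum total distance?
84
(one optimal route: (6, -2, -2, -2) → (5, 7, 0, -7) → (4, 8, -5, 6) → (7, 6, -5, -3) → (-1, -5, -5, -3) → (6, -2, -2, -2))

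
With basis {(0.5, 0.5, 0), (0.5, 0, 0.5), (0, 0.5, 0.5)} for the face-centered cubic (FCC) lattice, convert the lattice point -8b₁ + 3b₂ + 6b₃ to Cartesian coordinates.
(-2.5, -1, 4.5)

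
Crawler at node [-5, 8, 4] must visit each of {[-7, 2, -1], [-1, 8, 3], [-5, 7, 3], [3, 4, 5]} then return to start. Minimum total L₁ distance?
46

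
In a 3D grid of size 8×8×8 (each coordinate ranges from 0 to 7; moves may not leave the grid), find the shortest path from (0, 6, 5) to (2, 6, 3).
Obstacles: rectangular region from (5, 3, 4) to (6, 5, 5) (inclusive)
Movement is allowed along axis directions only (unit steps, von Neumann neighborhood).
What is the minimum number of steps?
4
(one shortest path: (0, 6, 5) → (1, 6, 5) → (2, 6, 5) → (2, 6, 4) → (2, 6, 3))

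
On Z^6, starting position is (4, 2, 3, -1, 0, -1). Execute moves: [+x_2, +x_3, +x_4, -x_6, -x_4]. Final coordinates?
(4, 3, 4, -1, 0, -2)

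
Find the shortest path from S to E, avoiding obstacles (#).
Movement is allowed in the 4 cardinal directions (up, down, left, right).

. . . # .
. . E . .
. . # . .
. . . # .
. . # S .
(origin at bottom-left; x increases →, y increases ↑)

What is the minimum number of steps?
6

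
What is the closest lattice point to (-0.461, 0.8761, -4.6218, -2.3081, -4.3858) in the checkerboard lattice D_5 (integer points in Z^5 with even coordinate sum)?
(0, 1, -5, -2, -4)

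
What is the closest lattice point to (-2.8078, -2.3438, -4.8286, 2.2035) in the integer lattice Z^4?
(-3, -2, -5, 2)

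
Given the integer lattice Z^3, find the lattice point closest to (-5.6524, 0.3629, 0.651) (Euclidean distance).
(-6, 0, 1)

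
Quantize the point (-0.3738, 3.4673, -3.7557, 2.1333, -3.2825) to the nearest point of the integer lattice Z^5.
(0, 3, -4, 2, -3)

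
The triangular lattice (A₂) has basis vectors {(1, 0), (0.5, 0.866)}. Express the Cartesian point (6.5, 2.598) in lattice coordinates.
5b₁ + 3b₂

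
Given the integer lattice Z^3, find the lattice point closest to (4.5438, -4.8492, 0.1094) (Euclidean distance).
(5, -5, 0)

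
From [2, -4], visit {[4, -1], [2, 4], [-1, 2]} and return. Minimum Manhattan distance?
26
(one optimal route: (2, -4) → (4, -1) → (2, 4) → (-1, 2) → (2, -4))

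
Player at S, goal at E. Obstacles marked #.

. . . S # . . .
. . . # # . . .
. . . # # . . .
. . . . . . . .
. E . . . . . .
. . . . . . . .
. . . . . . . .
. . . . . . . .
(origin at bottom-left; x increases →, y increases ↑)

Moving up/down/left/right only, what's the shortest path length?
6
(one shortest path: (3, 7) → (2, 7) → (1, 7) → (1, 6) → (1, 5) → (1, 4) → (1, 3))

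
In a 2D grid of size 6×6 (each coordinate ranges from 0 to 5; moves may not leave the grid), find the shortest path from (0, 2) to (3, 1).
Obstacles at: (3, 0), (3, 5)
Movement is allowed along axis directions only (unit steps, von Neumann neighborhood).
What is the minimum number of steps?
4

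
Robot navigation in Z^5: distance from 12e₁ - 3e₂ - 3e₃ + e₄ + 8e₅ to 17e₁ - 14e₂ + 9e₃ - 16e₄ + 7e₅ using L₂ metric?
24.0832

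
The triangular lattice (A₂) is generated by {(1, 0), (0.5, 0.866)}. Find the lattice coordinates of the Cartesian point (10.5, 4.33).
8b₁ + 5b₂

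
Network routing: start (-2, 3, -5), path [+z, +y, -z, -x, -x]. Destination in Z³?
(-4, 4, -5)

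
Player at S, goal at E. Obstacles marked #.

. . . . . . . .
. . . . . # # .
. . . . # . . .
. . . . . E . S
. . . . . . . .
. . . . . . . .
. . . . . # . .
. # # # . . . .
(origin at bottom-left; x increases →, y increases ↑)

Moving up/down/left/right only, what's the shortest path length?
2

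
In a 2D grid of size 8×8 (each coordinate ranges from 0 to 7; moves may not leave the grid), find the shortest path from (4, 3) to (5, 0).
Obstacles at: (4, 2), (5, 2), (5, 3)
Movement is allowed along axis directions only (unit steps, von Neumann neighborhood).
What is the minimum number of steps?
6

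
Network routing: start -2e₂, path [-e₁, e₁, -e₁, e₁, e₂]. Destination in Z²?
(0, -1)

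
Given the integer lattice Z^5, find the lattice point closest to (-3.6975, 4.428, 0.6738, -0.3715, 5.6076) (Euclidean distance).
(-4, 4, 1, 0, 6)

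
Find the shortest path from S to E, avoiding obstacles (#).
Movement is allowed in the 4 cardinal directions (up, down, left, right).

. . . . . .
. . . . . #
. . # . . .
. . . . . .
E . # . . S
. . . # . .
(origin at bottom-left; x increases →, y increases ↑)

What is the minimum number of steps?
7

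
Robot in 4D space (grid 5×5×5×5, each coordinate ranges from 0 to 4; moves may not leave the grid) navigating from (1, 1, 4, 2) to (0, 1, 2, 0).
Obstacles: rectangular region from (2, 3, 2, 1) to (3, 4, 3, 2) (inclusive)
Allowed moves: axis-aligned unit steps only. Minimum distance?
5
(one shortest path: (1, 1, 4, 2) → (0, 1, 4, 2) → (0, 1, 3, 2) → (0, 1, 2, 2) → (0, 1, 2, 1) → (0, 1, 2, 0))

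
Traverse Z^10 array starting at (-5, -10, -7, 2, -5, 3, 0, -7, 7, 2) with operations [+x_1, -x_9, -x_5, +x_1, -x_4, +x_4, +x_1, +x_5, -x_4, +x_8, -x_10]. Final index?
(-2, -10, -7, 1, -5, 3, 0, -6, 6, 1)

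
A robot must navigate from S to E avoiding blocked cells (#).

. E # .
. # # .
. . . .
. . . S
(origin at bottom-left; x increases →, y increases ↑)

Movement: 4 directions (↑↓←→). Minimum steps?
7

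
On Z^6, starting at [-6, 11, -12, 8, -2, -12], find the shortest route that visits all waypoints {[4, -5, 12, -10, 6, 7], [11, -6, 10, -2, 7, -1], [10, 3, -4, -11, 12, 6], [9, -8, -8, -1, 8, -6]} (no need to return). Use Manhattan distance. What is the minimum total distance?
157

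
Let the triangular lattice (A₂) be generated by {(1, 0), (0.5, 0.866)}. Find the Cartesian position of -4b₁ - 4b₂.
(-6, -3.464)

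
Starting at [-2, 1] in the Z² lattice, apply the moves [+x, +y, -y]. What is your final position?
(-1, 1)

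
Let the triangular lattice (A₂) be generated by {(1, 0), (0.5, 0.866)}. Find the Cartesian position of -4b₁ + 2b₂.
(-3, 1.732)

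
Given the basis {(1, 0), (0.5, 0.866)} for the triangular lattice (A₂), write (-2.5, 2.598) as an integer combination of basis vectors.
-4b₁ + 3b₂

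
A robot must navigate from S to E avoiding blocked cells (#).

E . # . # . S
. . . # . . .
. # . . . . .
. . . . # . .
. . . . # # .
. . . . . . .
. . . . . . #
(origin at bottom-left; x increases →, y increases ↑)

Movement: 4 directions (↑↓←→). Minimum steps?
10
(one shortest path: (6, 6) → (5, 6) → (5, 5) → (4, 5) → (4, 4) → (3, 4) → (2, 4) → (2, 5) → (1, 5) → (0, 5) → (0, 6))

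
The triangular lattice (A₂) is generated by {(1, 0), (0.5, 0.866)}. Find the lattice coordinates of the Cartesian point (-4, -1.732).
-3b₁ - 2b₂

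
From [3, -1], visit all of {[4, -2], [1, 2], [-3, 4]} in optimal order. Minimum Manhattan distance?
15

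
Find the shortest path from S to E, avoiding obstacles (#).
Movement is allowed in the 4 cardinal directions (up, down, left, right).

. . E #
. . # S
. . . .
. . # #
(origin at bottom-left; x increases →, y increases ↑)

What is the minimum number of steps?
6
(one shortest path: (3, 2) → (3, 1) → (2, 1) → (1, 1) → (1, 2) → (1, 3) → (2, 3))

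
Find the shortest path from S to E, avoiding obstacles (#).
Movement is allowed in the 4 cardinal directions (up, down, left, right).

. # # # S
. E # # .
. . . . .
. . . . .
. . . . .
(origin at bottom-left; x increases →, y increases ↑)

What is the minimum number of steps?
6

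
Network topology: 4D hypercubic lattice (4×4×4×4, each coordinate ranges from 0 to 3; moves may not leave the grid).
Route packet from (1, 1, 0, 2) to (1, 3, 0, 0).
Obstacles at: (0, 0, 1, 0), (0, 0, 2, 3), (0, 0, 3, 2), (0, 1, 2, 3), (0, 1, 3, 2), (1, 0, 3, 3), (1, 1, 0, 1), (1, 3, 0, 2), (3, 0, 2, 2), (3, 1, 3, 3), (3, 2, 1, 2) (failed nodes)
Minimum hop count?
4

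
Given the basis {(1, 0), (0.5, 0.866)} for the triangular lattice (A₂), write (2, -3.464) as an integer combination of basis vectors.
4b₁ - 4b₂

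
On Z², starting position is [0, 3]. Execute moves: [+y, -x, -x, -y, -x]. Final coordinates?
(-3, 3)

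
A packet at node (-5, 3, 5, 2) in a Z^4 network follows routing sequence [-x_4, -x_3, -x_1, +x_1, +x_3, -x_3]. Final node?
(-5, 3, 4, 1)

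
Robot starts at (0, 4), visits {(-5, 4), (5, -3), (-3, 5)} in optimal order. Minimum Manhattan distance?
24
(one optimal route: (0, 4) → (-5, 4) → (-3, 5) → (5, -3))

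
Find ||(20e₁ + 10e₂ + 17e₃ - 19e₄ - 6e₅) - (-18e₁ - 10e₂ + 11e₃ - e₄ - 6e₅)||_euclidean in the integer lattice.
46.9468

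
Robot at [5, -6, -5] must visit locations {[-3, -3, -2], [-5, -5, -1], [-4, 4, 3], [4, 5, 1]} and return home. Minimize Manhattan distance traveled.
62
(one optimal route: (5, -6, -5) → (-3, -3, -2) → (-5, -5, -1) → (-4, 4, 3) → (4, 5, 1) → (5, -6, -5))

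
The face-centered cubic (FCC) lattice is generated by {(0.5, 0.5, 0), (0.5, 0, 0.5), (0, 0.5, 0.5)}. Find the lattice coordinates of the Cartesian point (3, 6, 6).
3b₁ + 3b₂ + 9b₃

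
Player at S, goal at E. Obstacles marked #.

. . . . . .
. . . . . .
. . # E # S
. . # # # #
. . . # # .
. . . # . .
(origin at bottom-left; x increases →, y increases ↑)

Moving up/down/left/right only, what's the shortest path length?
4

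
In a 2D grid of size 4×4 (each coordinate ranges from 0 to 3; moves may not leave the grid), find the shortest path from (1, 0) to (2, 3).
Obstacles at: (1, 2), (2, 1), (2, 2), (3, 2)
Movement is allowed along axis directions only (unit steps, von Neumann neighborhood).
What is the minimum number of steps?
6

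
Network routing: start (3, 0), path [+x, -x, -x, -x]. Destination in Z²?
(1, 0)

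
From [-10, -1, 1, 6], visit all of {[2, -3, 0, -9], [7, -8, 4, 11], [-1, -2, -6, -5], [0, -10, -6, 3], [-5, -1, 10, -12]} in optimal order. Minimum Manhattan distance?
112
(one optimal route: (-10, -1, 1, 6) → (7, -8, 4, 11) → (0, -10, -6, 3) → (-1, -2, -6, -5) → (2, -3, 0, -9) → (-5, -1, 10, -12))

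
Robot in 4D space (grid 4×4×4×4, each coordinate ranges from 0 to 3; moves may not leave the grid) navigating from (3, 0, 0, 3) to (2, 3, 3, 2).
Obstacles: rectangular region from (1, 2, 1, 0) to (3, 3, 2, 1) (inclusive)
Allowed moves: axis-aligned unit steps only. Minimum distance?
8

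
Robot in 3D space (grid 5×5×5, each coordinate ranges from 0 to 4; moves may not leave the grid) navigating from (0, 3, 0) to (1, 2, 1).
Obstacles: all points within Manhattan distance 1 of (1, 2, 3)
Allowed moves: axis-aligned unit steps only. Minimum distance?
3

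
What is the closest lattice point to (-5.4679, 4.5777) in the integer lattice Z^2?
(-5, 5)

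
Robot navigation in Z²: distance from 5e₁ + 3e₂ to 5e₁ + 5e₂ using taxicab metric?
2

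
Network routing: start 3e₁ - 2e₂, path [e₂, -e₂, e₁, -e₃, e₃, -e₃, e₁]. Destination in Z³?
(5, -2, -1)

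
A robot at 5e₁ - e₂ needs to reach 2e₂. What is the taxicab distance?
8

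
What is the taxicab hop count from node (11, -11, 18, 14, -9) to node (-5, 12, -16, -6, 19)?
121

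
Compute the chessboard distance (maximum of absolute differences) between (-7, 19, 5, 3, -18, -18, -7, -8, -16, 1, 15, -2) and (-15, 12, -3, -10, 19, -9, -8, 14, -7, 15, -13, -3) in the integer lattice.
37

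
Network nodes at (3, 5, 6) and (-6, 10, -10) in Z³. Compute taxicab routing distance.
30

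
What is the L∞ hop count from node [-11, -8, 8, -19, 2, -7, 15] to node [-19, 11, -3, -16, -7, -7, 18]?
19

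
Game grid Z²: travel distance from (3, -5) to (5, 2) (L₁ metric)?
9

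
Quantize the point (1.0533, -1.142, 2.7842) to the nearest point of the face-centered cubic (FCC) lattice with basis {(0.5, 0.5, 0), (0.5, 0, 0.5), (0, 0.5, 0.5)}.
(1, -1, 3)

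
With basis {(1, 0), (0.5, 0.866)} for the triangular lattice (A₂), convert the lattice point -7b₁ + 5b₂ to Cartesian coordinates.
(-4.5, 4.33)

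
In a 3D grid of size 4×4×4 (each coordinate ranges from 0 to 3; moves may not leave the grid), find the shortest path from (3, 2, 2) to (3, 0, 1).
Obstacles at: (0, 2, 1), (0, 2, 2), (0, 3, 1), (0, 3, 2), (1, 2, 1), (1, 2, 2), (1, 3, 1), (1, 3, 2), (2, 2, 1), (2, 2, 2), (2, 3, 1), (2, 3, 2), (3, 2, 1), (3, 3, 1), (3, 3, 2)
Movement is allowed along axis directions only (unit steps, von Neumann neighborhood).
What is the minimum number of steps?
3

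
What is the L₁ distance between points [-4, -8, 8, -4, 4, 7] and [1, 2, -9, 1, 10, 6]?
44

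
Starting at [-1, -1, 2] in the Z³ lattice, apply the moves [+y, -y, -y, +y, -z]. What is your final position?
(-1, -1, 1)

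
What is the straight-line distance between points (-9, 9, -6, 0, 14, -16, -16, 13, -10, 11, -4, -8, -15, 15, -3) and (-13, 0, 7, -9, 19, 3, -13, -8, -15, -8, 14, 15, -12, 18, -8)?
49.6488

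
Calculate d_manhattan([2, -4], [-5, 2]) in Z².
13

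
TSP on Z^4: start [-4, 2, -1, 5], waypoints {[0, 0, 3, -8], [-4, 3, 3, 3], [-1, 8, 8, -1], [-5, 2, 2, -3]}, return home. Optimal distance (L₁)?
70
(one optimal route: (-4, 2, -1, 5) → (-4, 3, 3, 3) → (-1, 8, 8, -1) → (0, 0, 3, -8) → (-5, 2, 2, -3) → (-4, 2, -1, 5))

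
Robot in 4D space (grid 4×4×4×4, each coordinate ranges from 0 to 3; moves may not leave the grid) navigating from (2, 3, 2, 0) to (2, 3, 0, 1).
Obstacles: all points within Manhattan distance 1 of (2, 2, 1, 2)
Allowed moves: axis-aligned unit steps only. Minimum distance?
3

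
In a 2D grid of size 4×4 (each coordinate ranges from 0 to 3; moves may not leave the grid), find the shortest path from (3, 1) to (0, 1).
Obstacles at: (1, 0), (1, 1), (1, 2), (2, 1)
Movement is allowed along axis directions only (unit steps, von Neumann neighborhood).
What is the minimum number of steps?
7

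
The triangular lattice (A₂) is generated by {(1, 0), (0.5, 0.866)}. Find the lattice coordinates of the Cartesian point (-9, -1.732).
-8b₁ - 2b₂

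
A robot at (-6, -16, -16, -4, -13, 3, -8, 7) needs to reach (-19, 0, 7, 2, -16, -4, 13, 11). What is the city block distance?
93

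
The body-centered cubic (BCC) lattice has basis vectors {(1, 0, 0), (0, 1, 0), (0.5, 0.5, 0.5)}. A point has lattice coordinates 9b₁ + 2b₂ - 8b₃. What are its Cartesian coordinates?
(5, -2, -4)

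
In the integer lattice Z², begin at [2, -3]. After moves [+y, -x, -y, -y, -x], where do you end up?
(0, -4)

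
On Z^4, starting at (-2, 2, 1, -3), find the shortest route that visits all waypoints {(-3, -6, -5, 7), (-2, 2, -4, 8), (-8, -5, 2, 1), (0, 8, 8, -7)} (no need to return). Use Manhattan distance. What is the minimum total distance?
81
(one optimal route: (-2, 2, 1, -3) → (-2, 2, -4, 8) → (-3, -6, -5, 7) → (-8, -5, 2, 1) → (0, 8, 8, -7))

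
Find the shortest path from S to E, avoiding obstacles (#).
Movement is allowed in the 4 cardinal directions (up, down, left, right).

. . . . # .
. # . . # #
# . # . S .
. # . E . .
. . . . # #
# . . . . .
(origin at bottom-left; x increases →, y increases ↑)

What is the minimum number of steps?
2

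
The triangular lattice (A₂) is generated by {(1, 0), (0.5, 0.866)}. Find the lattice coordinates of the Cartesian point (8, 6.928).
4b₁ + 8b₂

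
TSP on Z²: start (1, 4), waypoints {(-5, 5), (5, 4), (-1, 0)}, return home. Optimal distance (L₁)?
30
(one optimal route: (1, 4) → (-5, 5) → (-1, 0) → (5, 4) → (1, 4))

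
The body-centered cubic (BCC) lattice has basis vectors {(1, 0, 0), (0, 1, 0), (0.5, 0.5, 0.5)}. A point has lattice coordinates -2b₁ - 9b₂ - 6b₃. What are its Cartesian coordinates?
(-5, -12, -3)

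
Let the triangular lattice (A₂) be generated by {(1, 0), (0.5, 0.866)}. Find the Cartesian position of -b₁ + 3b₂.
(0.5, 2.598)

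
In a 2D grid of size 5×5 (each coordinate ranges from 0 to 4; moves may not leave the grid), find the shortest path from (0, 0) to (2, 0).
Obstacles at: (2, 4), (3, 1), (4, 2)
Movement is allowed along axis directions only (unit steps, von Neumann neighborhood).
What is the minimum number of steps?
2
(one shortest path: (0, 0) → (1, 0) → (2, 0))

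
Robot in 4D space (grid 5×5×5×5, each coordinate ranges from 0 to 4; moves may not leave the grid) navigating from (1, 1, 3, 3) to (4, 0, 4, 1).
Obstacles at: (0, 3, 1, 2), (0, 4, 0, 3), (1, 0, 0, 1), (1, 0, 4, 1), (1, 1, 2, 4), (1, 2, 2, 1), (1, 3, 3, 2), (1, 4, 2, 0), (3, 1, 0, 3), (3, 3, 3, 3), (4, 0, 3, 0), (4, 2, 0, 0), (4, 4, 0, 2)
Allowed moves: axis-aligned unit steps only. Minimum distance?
7
(one shortest path: (1, 1, 3, 3) → (2, 1, 3, 3) → (3, 1, 3, 3) → (4, 1, 3, 3) → (4, 0, 3, 3) → (4, 0, 4, 3) → (4, 0, 4, 2) → (4, 0, 4, 1))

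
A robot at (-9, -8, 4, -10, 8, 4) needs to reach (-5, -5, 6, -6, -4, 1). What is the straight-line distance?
14.0712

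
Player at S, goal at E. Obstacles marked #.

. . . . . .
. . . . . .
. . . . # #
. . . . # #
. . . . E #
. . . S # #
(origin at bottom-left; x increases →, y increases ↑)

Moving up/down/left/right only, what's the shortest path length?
2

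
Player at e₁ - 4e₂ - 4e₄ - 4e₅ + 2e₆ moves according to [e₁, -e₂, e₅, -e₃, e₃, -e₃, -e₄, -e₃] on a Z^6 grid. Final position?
(2, -5, -2, -5, -3, 2)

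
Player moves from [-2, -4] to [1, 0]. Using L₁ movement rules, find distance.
7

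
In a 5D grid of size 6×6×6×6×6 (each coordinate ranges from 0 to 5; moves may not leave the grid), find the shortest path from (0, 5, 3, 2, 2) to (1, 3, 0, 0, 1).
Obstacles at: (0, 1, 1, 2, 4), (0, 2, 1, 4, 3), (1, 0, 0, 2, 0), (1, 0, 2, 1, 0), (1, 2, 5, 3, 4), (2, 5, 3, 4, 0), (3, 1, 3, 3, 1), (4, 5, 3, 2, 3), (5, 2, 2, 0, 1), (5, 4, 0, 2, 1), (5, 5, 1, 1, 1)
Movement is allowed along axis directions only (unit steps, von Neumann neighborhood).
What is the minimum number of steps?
9
(one shortest path: (0, 5, 3, 2, 2) → (1, 5, 3, 2, 2) → (1, 4, 3, 2, 2) → (1, 3, 3, 2, 2) → (1, 3, 2, 2, 2) → (1, 3, 1, 2, 2) → (1, 3, 0, 2, 2) → (1, 3, 0, 1, 2) → (1, 3, 0, 0, 2) → (1, 3, 0, 0, 1))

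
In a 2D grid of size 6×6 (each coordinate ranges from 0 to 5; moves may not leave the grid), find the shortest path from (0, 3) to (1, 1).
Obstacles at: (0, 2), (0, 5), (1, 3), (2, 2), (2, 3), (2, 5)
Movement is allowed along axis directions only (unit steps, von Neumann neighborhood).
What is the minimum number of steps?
9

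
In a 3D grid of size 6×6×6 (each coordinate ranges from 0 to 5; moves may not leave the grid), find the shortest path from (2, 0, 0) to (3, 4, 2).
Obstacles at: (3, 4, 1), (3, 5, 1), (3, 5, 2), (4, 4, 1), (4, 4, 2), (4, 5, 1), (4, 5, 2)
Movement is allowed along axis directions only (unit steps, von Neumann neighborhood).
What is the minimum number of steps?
7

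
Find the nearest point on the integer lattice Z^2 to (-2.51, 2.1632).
(-3, 2)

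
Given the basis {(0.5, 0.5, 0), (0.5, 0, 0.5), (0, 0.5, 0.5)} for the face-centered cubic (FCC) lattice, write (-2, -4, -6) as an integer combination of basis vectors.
-4b₂ - 8b₃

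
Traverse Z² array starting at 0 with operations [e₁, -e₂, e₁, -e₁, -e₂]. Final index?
(1, -2)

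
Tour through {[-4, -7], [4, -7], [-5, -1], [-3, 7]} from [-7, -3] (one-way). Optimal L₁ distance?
37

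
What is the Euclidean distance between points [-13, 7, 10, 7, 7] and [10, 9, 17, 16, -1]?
26.9629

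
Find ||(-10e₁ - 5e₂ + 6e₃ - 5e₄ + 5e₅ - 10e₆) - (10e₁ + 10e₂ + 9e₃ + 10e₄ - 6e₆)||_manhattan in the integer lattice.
62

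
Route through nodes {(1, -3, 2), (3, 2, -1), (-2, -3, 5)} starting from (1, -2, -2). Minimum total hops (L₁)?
23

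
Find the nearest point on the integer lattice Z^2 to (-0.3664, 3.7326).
(0, 4)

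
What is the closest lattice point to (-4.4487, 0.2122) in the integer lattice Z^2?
(-4, 0)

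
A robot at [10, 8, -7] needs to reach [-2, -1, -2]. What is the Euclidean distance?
15.8114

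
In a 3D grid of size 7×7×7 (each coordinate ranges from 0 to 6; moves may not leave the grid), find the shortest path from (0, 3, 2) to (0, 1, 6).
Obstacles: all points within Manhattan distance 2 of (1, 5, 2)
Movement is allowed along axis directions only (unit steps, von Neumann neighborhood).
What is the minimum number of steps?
6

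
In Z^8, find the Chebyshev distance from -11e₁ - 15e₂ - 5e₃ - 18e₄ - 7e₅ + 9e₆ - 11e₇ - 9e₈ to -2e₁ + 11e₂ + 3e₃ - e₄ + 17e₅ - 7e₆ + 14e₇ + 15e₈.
26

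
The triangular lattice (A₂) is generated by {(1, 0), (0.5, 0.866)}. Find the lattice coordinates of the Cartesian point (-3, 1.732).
-4b₁ + 2b₂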